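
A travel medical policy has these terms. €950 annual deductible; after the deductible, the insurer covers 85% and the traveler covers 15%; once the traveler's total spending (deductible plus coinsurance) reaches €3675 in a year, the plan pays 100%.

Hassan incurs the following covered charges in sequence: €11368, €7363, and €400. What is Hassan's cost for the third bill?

#1 (€11368): €950 finishes the deductible; €10418 goes to coinsurance; traveler's 15% is €1562.70. Cost to traveler: €2512.70. OOP to date €2512.70.
#2 (€7363): deductible already satisfied, so traveler's share is 15% × €7363 = €1104.45. Traveler owes €1104.45 (running OOP €3617.15).
#3 (€400): 15% coinsurance on €400 = €60. OOP would hit €3677.15 > €3675, so the cap limits the traveler to €3675 − €3617.15 = €57.85.

€57.85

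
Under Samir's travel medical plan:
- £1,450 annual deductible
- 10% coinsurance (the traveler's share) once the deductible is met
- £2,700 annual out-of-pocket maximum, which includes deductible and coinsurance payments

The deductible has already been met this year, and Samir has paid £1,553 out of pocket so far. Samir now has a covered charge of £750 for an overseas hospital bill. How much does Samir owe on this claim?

The deductible is already satisfied, so the full bill goes to coinsurance.
10% of £750 = £75 falls to the traveler.
Year-to-date out-of-pocket becomes £1,553 + £75 = £1,628, still under the £2,700 maximum, so no cap applies.

£75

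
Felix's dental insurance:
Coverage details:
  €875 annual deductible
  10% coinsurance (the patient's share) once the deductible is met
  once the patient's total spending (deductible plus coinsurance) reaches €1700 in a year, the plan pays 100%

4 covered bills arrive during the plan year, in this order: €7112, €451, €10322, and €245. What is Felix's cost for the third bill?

#1 (€7112): deductible takes €875, €6237 remains; 10% of €6237 = €623.70. Patient pays €1498.70; OOP now €1498.70.
#2 (€451): 10% coinsurance on €451 = €45.10. Patient pays €45.10; OOP now €1543.80.
#3 (€10322): deductible met; 10% of €10322 = €1032.20. OOP would hit €2576 > €1700, so the cap limits the patient to €1700 − €1543.80 = €156.20.

€156.20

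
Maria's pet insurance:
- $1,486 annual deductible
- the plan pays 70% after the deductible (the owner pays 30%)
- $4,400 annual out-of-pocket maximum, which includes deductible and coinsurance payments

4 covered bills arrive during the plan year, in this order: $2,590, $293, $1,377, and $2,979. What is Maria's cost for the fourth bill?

$893.70

#1 ($2,590): $1,486 finishes the deductible; $1,104 goes to coinsurance; owner's 30% is $331.20. Cost to owner: $1,817.20. OOP to date $1,817.20.
#2 ($293): deductible already satisfied, so owner's share is 30% × $293 = $87.90. Owner owes $87.90 (running OOP $1,905.10).
#3 ($1,377): 30% coinsurance on $1,377 = $413.10. Owner owes $413.10 (running OOP $2,318.20).
#4 ($2,979): deductible met; 30% of $2,979 = $893.70. Owner pays $893.70; OOP now $3,211.90.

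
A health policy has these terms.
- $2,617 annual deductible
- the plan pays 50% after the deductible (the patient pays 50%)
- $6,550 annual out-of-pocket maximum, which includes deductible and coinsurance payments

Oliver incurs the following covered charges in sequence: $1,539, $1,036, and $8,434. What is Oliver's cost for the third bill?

Claim 1 — $1,539: entire amount goes to the deductible. Cost to patient: $1,539. OOP to date $1,539.
Claim 2 — $1,036: entire amount goes to the deductible. Patient owes $1,036 (running OOP $2,575).
Claim 3 — $8,434: deductible takes $42, $8,392 remains; patient's 50% is $4,196. Together that's $42 + $4,196 = $4,238. Adding that to $2,575 gives $6,813, past the $6,550 cap; patient pays only $6,550 − $2,575 = $3,975.

$3,975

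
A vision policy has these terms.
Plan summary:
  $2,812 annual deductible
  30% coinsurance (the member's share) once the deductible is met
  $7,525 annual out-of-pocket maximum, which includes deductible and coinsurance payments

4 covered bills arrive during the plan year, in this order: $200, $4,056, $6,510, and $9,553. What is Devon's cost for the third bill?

$1,953

Bill 1, $200: fully absorbed by the deductible. Member pays $200; OOP now $200.
Bill 2, $4,056: $2,612 to deductible, leaving $1,444; coinsurance $1,444 × 30% = $433.20. Member pays $3,045.20; OOP now $3,245.20.
Bill 3, $6,510: deductible already satisfied, so member's share is 30% × $6,510 = $1,953. Cost to member: $1,953. OOP to date $5,198.20.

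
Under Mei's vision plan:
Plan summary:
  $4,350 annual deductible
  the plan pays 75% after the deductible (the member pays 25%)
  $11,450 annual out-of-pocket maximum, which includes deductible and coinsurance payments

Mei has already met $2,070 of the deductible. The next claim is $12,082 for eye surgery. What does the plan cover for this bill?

$2,070 of the $4,350 deductible is already met, leaving $2,280.
The remaining $9,802 (= $12,082 − $2,280) moves to coinsurance.
Member's 25% share of $9,802 is $2,450.50.
So the member owes $2,280 + $2,450.50 = $4,730.50 before any cap.
Year-to-date out-of-pocket becomes $2,070 + $4,730.50 = $6,800.50, still under the $11,450 maximum, so no cap applies.
The insurer covers the remainder: $12,082 − $4,730.50 = $7,351.50.

$7,351.50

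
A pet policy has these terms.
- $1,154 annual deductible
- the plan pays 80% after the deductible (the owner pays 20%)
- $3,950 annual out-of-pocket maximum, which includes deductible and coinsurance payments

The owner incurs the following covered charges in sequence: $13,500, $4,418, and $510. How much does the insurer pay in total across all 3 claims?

$14,478

Bill 1, $13,500: $1,154 finishes the deductible; $12,346 goes to coinsurance; 20% of $12,346 = $2,469.20. Cost to owner: $3,623.20. OOP to date $3,623.20. Plan pays $13,500 − $3,623.20 = $9,876.80.
Bill 2, $4,418: deductible met; 20% of $4,418 = $883.60. That would push OOP to $4,506.80, over the $3,950 cap, so owner pays $3,950 − $3,623.20 = $326.80. Plan pays $4,418 − $326.80 = $4,091.20.
Bill 3, $510: 20% coinsurance on $510 = $102. That would push OOP to $4,052, over the $3,950 cap, so owner pays $3,950 − $3,950 = $0. Plan pays $510 − $0 = $510.
Insurer total = bills − owner's total = $18,428 − $3,950 = $14,478.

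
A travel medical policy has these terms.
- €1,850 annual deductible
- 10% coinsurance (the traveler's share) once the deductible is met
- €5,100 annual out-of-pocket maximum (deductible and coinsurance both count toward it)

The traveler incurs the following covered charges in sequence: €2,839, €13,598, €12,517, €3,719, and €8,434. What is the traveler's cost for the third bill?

€1,251.70

Bill 1, €2,839: deductible takes €1,850, €989 remains; 10% of €989 = €98.90. Traveler owes €1,948.90 (running OOP €1,948.90).
Bill 2, €13,598: deductible already satisfied, so traveler's share is 10% × €13,598 = €1,359.80. Traveler owes €1,359.80 (running OOP €3,308.70).
Bill 3, €12,517: deductible met; 10% of €12,517 = €1,251.70. Traveler owes €1,251.70 (running OOP €4,560.40).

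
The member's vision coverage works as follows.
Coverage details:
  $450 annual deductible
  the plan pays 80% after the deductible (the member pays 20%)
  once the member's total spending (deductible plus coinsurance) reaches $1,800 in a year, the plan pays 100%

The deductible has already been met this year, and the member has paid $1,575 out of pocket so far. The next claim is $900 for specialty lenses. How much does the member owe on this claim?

$180

The deductible is already satisfied, so the full bill goes to coinsurance.
Member's 20% share of $900 is $180.
Total out-of-pocket so far would be $1,575 + $180 = $1,755, below the $1,800 cap — no reduction.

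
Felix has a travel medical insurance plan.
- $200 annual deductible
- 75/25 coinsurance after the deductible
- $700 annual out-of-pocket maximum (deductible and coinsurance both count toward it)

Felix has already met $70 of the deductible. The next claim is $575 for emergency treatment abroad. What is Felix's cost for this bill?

Deductible still to meet: $200 − $70 = $130.
The remaining $445 (= $575 − $130) moves to coinsurance.
Traveler's 25% share of $445 is $111.25.
Traveler responsibility before any cap: $130 + $111.25 = $241.25.
Total out-of-pocket so far would be $70 + $241.25 = $311.25, below the $700 cap — no reduction.

$241.25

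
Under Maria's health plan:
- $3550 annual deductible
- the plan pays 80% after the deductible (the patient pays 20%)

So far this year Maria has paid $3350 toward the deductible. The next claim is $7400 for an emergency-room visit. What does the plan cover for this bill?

$5760

Deductible still to meet: $3550 − $3350 = $200.
After the $200 deductible portion, $7400 − $200 = $7200 is subject to coinsurance.
Patient's 20% share of $7200 is $1440.
Patient responsibility: $200 + $1440 = $1640.
The plan picks up $7400 − $1640 = $5760.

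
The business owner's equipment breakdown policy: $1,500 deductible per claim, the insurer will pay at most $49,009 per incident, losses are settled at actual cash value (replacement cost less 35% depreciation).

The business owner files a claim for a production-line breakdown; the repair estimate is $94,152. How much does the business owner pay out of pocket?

At 35% depreciation, ACV = $94,152 − $32,953.20 = $61,198.80.
Less the $1,500 deductible: $61,198.80 − $1,500 = $59,698.80.
$59,698.80 exceeds the $49,009 limit, so the insurer pays the limit: $49,009.
Business owner's share is the uncovered remainder: $94,152 − $49,009 = $45,143.

$45,143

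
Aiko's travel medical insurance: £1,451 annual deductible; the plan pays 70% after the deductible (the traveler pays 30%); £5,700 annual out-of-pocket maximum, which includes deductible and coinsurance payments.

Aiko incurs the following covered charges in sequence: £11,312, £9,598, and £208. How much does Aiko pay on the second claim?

£1,290.70

#1 (£11,312): £1,451 to deductible, leaving £9,861; coinsurance £9,861 × 30% = £2,958.30. Cost to traveler: £4,409.30. OOP to date £4,409.30.
#2 (£9,598): deductible already satisfied, so traveler's share is 30% × £9,598 = £2,879.40. Adding that to £4,409.30 gives £7,288.70, past the £5,700 cap; traveler pays only £5,700 − £4,409.30 = £1,290.70.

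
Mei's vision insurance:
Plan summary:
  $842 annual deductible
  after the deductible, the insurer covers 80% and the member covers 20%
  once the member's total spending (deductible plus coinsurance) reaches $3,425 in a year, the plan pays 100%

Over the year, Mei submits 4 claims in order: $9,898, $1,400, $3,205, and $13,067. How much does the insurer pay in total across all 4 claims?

$24,145

#1 ($9,898): $842 to deductible, leaving $9,056; 20% of $9,056 = $1,811.20. Member pays $2,653.20; OOP now $2,653.20. Plan pays $9,898 − $2,653.20 = $7,244.80.
#2 ($1,400): deductible already satisfied, so member's share is 20% × $1,400 = $280. Cost to member: $280. OOP to date $2,933.20. Plan pays $1,400 − $280 = $1,120.
#3 ($3,205): deductible met; 20% of $3,205 = $641. OOP would hit $3,574.20 > $3,425, so the cap limits the member to $3,425 − $2,933.20 = $491.80. Insurer: $3,205 − $491.80 = $2,713.20.
#4 ($13,067): deductible met; 20% of $13,067 = $2,613.40. OOP would hit $6,038.40 > $3,425, so the cap limits the member to $3,425 − $3,425 = $0. Insurer: $13,067 − $0 = $13,067.
Insurer total = bills − member's total = $27,570 − $3,425 = $24,145.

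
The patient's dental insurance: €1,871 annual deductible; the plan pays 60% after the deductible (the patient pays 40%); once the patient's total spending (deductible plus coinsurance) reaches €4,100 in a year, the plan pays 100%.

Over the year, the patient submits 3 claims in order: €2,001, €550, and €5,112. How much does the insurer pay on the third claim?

#1 (€2,001): €1,871 finishes the deductible; €130 goes to coinsurance; 40% of €130 = €52. Patient pays €1,923; OOP now €1,923. Insurer: €2,001 − €1,923 = €78.
#2 (€550): 40% coinsurance on €550 = €220. Patient pays €220; OOP now €2,143. Plan pays €550 − €220 = €330.
#3 (€5,112): 40% coinsurance on €5,112 = €2,044.80. That would push OOP to €4,187.80, over the €4,100 cap, so patient pays €4,100 − €2,143 = €1,957. Plan pays €5,112 − €1,957 = €3,155.

€3,155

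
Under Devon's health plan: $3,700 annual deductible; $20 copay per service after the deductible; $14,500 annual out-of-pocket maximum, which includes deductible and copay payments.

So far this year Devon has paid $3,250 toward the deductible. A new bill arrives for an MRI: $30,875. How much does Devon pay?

$470

Remaining deductible: $3,700 − $3,250 = $450.
The remaining $30,425 (= $30,875 − $450) moves to the copay.
Copay on this service: $20.
Patient responsibility before any cap: $450 + $20 = $470.
Year-to-date out-of-pocket becomes $3,250 + $470 = $3,720, still under the $14,500 maximum, so no cap applies.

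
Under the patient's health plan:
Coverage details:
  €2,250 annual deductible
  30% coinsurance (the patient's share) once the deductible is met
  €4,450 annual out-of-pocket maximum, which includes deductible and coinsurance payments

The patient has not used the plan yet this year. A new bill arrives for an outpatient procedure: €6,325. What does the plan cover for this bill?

Nothing has been paid toward the €2,250 deductible, so the first €2,250 of this charge is applied there.
That leaves €6,325 − €2,250 = €4,075 for coinsurance.
30% of €4,075 = €1,222.50 falls to the patient.
So the patient owes €2,250 + €1,222.50 = €3,472.50 before any cap.
Year-to-date out-of-pocket becomes €0 + €3,472.50 = €3,472.50, still under the €4,450 maximum, so no cap applies.
Insurer pays the balance: €6,325 − €3,472.50 = €2,852.50.

€2,852.50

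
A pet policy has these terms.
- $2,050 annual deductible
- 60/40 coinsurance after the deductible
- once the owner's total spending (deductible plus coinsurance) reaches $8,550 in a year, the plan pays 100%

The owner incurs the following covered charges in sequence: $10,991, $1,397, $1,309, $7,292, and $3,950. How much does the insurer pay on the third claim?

Claim 1 — $10,991: $2,050 to deductible, leaving $8,941; coinsurance $8,941 × 40% = $3,576.40. Owner owes $5,626.40 (running OOP $5,626.40). Plan pays $10,991 − $5,626.40 = $5,364.60.
Claim 2 — $1,397: deductible already satisfied, so owner's share is 40% × $1,397 = $558.80. Owner owes $558.80 (running OOP $6,185.20). Insurer: $1,397 − $558.80 = $838.20.
Claim 3 — $1,309: deductible met; 40% of $1,309 = $523.60. Cost to owner: $523.60. OOP to date $6,708.80. Plan pays $1,309 − $523.60 = $785.40.

$785.40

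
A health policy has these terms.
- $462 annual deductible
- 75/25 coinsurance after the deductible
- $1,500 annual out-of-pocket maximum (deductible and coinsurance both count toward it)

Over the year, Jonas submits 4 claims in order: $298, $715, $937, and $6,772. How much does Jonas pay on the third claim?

$234.25

Bill 1, $298: fully absorbed by the deductible. Patient pays $298; OOP now $298.
Bill 2, $715: $164 finishes the deductible; $551 goes to coinsurance; 25% of $551 = $137.75. Patient pays $301.75; OOP now $599.75.
Bill 3, $937: deductible already satisfied, so patient's share is 25% × $937 = $234.25. Patient pays $234.25; OOP now $834.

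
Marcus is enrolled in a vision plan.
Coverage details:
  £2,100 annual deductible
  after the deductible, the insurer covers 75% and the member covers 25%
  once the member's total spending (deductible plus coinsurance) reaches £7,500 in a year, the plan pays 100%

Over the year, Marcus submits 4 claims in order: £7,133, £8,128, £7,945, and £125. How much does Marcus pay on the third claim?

£1,986.25

Bill 1, £7,133: deductible takes £2,100, £5,033 remains; coinsurance £5,033 × 25% = £1,258.25. Member pays £3,358.25; OOP now £3,358.25.
Bill 2, £8,128: deductible already satisfied, so member's share is 25% × £8,128 = £2,032. Member pays £2,032; OOP now £5,390.25.
Bill 3, £7,945: deductible met; 25% of £7,945 = £1,986.25. Member owes £1,986.25 (running OOP £7,376.50).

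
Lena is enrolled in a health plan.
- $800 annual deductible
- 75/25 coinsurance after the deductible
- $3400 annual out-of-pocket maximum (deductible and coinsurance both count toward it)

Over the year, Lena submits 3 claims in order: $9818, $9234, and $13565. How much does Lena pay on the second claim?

$345.50

Bill 1, $9818: $800 to deductible, leaving $9018; coinsurance $9018 × 25% = $2254.50. Patient owes $3054.50 (running OOP $3054.50).
Bill 2, $9234: 25% coinsurance on $9234 = $2308.50. Adding that to $3054.50 gives $5363, past the $3400 cap; patient pays only $3400 − $3054.50 = $345.50.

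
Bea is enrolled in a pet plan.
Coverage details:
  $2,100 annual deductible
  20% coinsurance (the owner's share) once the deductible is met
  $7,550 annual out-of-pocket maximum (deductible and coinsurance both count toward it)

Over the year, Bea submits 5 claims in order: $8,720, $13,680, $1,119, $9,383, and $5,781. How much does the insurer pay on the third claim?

$895.20

Claim 1 ($8,720): deductible takes $2,100, $6,620 remains; 20% of $6,620 = $1,324. Owner owes $3,424 (running OOP $3,424). Plan pays $8,720 − $3,424 = $5,296.
Claim 2 ($13,680): deductible met; 20% of $13,680 = $2,736. Owner pays $2,736; OOP now $6,160. Plan pays $13,680 − $2,736 = $10,944.
Claim 3 ($1,119): deductible met; 20% of $1,119 = $223.80. Cost to owner: $223.80. OOP to date $6,383.80. Insurer: $1,119 − $223.80 = $895.20.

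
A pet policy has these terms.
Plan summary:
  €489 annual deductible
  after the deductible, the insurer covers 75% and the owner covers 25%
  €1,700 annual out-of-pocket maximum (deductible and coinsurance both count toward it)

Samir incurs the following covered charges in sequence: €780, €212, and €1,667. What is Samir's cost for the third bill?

€416.75

Claim 1 (€780): €489 finishes the deductible; €291 goes to coinsurance; coinsurance €291 × 25% = €72.75. Cost to owner: €561.75. OOP to date €561.75.
Claim 2 (€212): 25% coinsurance on €212 = €53. Owner pays €53; OOP now €614.75.
Claim 3 (€1,667): deductible already satisfied, so owner's share is 25% × €1,667 = €416.75. Owner owes €416.75 (running OOP €1,031.50).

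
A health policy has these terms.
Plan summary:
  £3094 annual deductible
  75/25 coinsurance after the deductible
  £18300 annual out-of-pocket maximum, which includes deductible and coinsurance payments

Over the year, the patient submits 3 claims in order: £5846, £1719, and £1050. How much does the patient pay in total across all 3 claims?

Claim 1 (£5846): deductible takes £3094, £2752 remains; 25% of £2752 = £688. Patient owes £3782 (running OOP £3782).
Claim 2 (£1719): 25% coinsurance on £1719 = £429.75. Patient pays £429.75; OOP now £4211.75.
Claim 3 (£1050): deductible already satisfied, so patient's share is 25% × £1050 = £262.50. Patient owes £262.50 (running OOP £4474.25).
Total paid by the patient: £3782 + £429.75 + £262.50 = £4474.25.

£4474.25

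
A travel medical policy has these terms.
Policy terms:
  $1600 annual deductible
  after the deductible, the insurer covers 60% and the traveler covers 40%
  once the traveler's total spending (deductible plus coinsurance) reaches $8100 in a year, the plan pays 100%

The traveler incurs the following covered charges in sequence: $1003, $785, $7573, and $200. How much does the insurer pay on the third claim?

$4543.80

#1 ($1003): entire amount goes to the deductible. Cost to traveler: $1003. OOP to date $1003. Insurer: $1003 − $1003 = $0.
#2 ($785): deductible takes $597, $188 remains; coinsurance $188 × 40% = $75.20. Cost to traveler: $672.20. OOP to date $1675.20. Insurer: $785 − $672.20 = $112.80.
#3 ($7573): deductible met; 40% of $7573 = $3029.20. Cost to traveler: $3029.20. OOP to date $4704.40. Plan pays $7573 − $3029.20 = $4543.80.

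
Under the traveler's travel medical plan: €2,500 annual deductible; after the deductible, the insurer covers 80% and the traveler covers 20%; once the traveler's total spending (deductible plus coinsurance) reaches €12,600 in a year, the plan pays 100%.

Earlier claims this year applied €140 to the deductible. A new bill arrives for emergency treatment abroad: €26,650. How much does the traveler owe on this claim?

Remaining deductible: €2,500 − €140 = €2,360.
That leaves €26,650 − €2,360 = €24,290 for coinsurance.
Traveler's 20% share of €24,290 is €4,858.
Traveler responsibility before any cap: €2,360 + €4,858 = €7,218.
Total out-of-pocket so far would be €140 + €7,218 = €7,358, below the €12,600 cap — no reduction.

€7,218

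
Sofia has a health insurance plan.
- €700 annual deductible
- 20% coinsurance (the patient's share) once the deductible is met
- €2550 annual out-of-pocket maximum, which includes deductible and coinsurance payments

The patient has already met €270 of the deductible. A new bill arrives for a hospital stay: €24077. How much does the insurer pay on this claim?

Remaining deductible: €700 − €270 = €430.
That leaves €24077 − €430 = €23647 for coinsurance.
Patient's 20% share of €23647 is €4729.40.
That puts the patient's cost at €430 + €4729.40 = €5159.40 before any cap.
Year-to-date out-of-pocket would reach €270 + €5159.40 = €5429.40, above the €2550 maximum, so the patient pays only €2550 − €270 = €2280.
Insurer pays the balance: €24077 − €2280 = €21797.

€21797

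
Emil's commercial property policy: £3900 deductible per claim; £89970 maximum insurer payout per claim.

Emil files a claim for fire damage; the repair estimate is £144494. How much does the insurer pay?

Less the £3900 deductible: £144494 − £3900 = £140594.
£140594 exceeds the £89970 limit, so the insurer pays the limit: £89970.

£89970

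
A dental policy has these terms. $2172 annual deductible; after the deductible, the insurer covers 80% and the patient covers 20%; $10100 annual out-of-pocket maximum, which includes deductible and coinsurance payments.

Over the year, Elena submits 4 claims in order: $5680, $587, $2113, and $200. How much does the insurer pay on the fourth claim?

$160

Claim 1 — $5680: $2172 to deductible, leaving $3508; 20% of $3508 = $701.60. Cost to patient: $2873.60. OOP to date $2873.60. Insurer: $5680 − $2873.60 = $2806.40.
Claim 2 — $587: deductible met; 20% of $587 = $117.40. Patient owes $117.40 (running OOP $2991). Insurer: $587 − $117.40 = $469.60.
Claim 3 — $2113: deductible already satisfied, so patient's share is 20% × $2113 = $422.60. Patient owes $422.60 (running OOP $3413.60). Plan pays $2113 − $422.60 = $1690.40.
Claim 4 — $200: deductible met; 20% of $200 = $40. Cost to patient: $40. OOP to date $3453.60. Plan pays $200 − $40 = $160.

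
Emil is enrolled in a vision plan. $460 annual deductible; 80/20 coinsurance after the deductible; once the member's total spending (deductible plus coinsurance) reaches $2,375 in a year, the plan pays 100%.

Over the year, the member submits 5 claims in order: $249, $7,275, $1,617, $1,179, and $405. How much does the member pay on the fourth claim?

$178.80

Claim 1 ($249): all of it applies to the deductible. Cost to member: $249. OOP to date $249.
Claim 2 ($7,275): deductible takes $211, $7,064 remains; member's 20% is $1,412.80. Cost to member: $1,623.80. OOP to date $1,872.80.
Claim 3 ($1,617): deductible met; 20% of $1,617 = $323.40. Cost to member: $323.40. OOP to date $2,196.20.
Claim 4 ($1,179): 20% coinsurance on $1,179 = $235.80. That would push OOP to $2,432, over the $2,375 cap, so member pays $2,375 − $2,196.20 = $178.80.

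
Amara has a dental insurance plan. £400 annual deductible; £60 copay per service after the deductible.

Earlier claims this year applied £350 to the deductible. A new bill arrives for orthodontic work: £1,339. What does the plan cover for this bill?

Deductible still to meet: £400 − £350 = £50.
After the £50 deductible portion, £1,339 − £50 = £1,289 is subject to the copay.
Copay on this service: £60.
Patient responsibility: £50 + £60 = £110.
The plan picks up £1,339 − £110 = £1,229.

£1,229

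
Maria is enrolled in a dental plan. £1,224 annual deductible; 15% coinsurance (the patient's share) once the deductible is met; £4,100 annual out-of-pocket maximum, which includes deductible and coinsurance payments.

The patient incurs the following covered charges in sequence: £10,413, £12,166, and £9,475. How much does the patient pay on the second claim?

£1,497.65

Claim 1 — £10,413: £1,224 to deductible, leaving £9,189; 15% of £9,189 = £1,378.35. Patient pays £2,602.35; OOP now £2,602.35.
Claim 2 — £12,166: deductible met; 15% of £12,166 = £1,824.90. OOP would hit £4,427.25 > £4,100, so the cap limits the patient to £4,100 − £2,602.35 = £1,497.65.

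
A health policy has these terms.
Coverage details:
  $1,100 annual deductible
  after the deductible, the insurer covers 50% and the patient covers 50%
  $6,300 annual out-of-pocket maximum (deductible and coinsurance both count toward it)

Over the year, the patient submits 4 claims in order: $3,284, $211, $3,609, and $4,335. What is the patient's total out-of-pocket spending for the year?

$6,269.50

Bill 1, $3,284: $1,100 finishes the deductible; $2,184 goes to coinsurance; 50% of $2,184 = $1,092. Patient owes $2,192 (running OOP $2,192).
Bill 2, $211: 50% coinsurance on $211 = $105.50. Cost to patient: $105.50. OOP to date $2,297.50.
Bill 3, $3,609: 50% coinsurance on $3,609 = $1,804.50. Patient owes $1,804.50 (running OOP $4,102).
Bill 4, $4,335: 50% coinsurance on $4,335 = $2,167.50. Patient pays $2,167.50; OOP now $6,269.50.
Summing the patient's payments: $2,192 + $105.50 + $1,804.50 + $2,167.50 = $6,269.50.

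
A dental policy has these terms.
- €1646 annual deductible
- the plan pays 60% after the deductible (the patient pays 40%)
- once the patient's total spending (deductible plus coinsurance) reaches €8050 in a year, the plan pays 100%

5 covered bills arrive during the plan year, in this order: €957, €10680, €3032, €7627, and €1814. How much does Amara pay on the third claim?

€1212.80

Bill 1, €957: all of it applies to the deductible. Patient owes €957 (running OOP €957).
Bill 2, €10680: deductible takes €689, €9991 remains; patient's 40% is €3996.40. Patient pays €4685.40; OOP now €5642.40.
Bill 3, €3032: deductible met; 40% of €3032 = €1212.80. Patient pays €1212.80; OOP now €6855.20.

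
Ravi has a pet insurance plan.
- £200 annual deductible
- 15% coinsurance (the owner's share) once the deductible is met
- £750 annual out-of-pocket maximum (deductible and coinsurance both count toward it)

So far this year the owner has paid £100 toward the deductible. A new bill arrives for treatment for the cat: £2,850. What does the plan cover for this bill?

Remaining deductible: £200 − £100 = £100.
The remaining £2,750 (= £2,850 − £100) moves to coinsurance.
15% of £2,750 = £412.50 falls to the owner.
That puts the owner's cost at £100 + £412.50 = £512.50 before any cap.
Year-to-date out-of-pocket becomes £100 + £512.50 = £612.50, still under the £750 maximum, so no cap applies.
The plan picks up £2,850 − £512.50 = £2,337.50.

£2,337.50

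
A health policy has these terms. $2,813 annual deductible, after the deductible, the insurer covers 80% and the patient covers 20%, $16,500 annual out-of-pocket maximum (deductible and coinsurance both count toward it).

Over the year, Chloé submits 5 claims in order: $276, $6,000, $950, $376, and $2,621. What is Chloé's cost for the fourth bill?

$75.20

Bill 1, $276: fully absorbed by the deductible. Cost to patient: $276. OOP to date $276.
Bill 2, $6,000: $2,537 finishes the deductible; $3,463 goes to coinsurance; patient's 20% is $692.60. Patient owes $3,229.60 (running OOP $3,505.60).
Bill 3, $950: deductible already satisfied, so patient's share is 20% × $950 = $190. Cost to patient: $190. OOP to date $3,695.60.
Bill 4, $376: 20% coinsurance on $376 = $75.20. Patient pays $75.20; OOP now $3,770.80.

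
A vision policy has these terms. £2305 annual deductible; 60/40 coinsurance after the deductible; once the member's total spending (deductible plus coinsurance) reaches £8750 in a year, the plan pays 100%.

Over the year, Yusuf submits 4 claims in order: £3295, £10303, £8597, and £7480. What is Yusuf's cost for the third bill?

#1 (£3295): £2305 finishes the deductible; £990 goes to coinsurance; coinsurance £990 × 40% = £396. Member owes £2701 (running OOP £2701).
#2 (£10303): 40% coinsurance on £10303 = £4121.20. Member pays £4121.20; OOP now £6822.20.
#3 (£8597): 40% coinsurance on £8597 = £3438.80. Adding that to £6822.20 gives £10261, past the £8750 cap; member pays only £8750 − £6822.20 = £1927.80.

£1927.80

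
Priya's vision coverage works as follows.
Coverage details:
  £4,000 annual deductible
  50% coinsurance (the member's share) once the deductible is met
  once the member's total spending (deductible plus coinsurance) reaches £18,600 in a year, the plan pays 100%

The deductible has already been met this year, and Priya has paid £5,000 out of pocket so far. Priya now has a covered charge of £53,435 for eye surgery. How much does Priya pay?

£13,600

With the deductible met, the entire £53,435 is subject to coinsurance.
50% of £53,435 = £26,717.50 falls to the member.
Year-to-date out-of-pocket would reach £5,000 + £26,717.50 = £31,717.50, above the £18,600 maximum, so the member pays only £18,600 − £5,000 = £13,600.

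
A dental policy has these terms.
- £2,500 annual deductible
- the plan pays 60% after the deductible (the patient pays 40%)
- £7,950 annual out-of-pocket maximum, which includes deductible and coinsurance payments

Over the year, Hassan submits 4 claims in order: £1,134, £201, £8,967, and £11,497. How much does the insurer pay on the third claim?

#1 (£1,134): entire amount goes to the deductible. Patient pays £1,134; OOP now £1,134. Insurer: £1,134 − £1,134 = £0.
#2 (£201): fully absorbed by the deductible. Patient owes £201 (running OOP £1,335). Plan pays £201 − £201 = £0.
#3 (£8,967): £1,165 finishes the deductible; £7,802 goes to coinsurance; coinsurance £7,802 × 40% = £3,120.80. Patient pays £4,285.80; OOP now £5,620.80. Insurer: £8,967 − £4,285.80 = £4,681.20.

£4,681.20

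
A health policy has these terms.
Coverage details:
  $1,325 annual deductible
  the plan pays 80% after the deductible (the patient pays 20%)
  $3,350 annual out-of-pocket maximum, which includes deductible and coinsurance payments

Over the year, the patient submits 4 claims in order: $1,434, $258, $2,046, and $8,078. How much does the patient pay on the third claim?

Claim 1 — $1,434: deductible takes $1,325, $109 remains; coinsurance $109 × 20% = $21.80. Patient owes $1,346.80 (running OOP $1,346.80).
Claim 2 — $258: deductible met; 20% of $258 = $51.60. Cost to patient: $51.60. OOP to date $1,398.40.
Claim 3 — $2,046: deductible met; 20% of $2,046 = $409.20. Patient pays $409.20; OOP now $1,807.60.

$409.20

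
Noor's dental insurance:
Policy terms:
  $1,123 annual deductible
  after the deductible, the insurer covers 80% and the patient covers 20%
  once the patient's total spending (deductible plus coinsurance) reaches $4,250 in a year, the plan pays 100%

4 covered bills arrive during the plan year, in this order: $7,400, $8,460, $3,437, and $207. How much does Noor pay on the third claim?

$179.60

#1 ($7,400): $1,123 finishes the deductible; $6,277 goes to coinsurance; patient's 20% is $1,255.40. Cost to patient: $2,378.40. OOP to date $2,378.40.
#2 ($8,460): deductible met; 20% of $8,460 = $1,692. Patient pays $1,692; OOP now $4,070.40.
#3 ($3,437): deductible already satisfied, so patient's share is 20% × $3,437 = $687.40. Adding that to $4,070.40 gives $4,757.80, past the $4,250 cap; patient pays only $4,250 − $4,070.40 = $179.60.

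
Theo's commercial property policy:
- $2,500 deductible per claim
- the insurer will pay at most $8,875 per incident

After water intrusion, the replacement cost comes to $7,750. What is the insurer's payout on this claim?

After the deductible, $7,750 − $2,500 = $5,250 remains.
That's under the $8,875 cap, so the insurer reimburses the full $5,250.

$5,250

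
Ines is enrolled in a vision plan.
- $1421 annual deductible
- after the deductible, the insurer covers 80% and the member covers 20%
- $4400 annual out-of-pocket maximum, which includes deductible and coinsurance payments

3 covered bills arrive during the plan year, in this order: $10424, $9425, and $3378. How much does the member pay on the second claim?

Claim 1 ($10424): $1421 finishes the deductible; $9003 goes to coinsurance; coinsurance $9003 × 20% = $1800.60. Cost to member: $3221.60. OOP to date $3221.60.
Claim 2 ($9425): deductible met; 20% of $9425 = $1885. OOP would hit $5106.60 > $4400, so the cap limits the member to $4400 − $3221.60 = $1178.40.

$1178.40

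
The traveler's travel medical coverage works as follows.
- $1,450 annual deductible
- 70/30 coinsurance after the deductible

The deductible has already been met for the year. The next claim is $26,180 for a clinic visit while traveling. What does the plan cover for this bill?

With the deductible met, the entire $26,180 is subject to coinsurance.
30% of $26,180 = $7,854 falls to the traveler.
Insurer pays the balance: $26,180 − $7,854 = $18,326.

$18,326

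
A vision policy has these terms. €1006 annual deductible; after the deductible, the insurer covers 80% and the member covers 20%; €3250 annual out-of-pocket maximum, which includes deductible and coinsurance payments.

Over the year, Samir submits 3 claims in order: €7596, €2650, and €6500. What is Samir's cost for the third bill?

Claim 1 — €7596: €1006 finishes the deductible; €6590 goes to coinsurance; 20% of €6590 = €1318. Member owes €2324 (running OOP €2324).
Claim 2 — €2650: deductible met; 20% of €2650 = €530. Member pays €530; OOP now €2854.
Claim 3 — €6500: 20% coinsurance on €6500 = €1300. Adding that to €2854 gives €4154, past the €3250 cap; member pays only €3250 − €2854 = €396.

€396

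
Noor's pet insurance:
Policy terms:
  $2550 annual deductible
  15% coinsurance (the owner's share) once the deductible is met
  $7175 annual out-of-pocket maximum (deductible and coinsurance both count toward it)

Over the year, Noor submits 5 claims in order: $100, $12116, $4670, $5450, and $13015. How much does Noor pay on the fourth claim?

$817.50

Bill 1, $100: all of it applies to the deductible. Cost to owner: $100. OOP to date $100.
Bill 2, $12116: deductible takes $2450, $9666 remains; coinsurance $9666 × 15% = $1449.90. Owner pays $3899.90; OOP now $3999.90.
Bill 3, $4670: 15% coinsurance on $4670 = $700.50. Cost to owner: $700.50. OOP to date $4700.40.
Bill 4, $5450: deductible already satisfied, so owner's share is 15% × $5450 = $817.50. Owner owes $817.50 (running OOP $5517.90).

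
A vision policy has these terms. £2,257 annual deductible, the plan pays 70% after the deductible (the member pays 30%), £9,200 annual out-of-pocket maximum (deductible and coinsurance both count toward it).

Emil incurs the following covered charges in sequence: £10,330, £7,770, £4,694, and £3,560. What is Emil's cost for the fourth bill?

#1 (£10,330): £2,257 finishes the deductible; £8,073 goes to coinsurance; coinsurance £8,073 × 30% = £2,421.90. Cost to member: £4,678.90. OOP to date £4,678.90.
#2 (£7,770): 30% coinsurance on £7,770 = £2,331. Member pays £2,331; OOP now £7,009.90.
#3 (£4,694): deductible already satisfied, so member's share is 30% × £4,694 = £1,408.20. Cost to member: £1,408.20. OOP to date £8,418.10.
#4 (£3,560): deductible already satisfied, so member's share is 30% × £3,560 = £1,068. OOP would hit £9,486.10 > £9,200, so the cap limits the member to £9,200 − £8,418.10 = £781.90.

£781.90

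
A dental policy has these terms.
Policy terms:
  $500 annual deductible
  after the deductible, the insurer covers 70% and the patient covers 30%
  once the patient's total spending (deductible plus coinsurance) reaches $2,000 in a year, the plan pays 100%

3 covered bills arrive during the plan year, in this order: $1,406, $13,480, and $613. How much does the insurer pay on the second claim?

$12,251.80

Bill 1, $1,406: deductible takes $500, $906 remains; 30% of $906 = $271.80. Patient owes $771.80 (running OOP $771.80). Plan pays $1,406 − $771.80 = $634.20.
Bill 2, $13,480: 30% coinsurance on $13,480 = $4,044. That would push OOP to $4,815.80, over the $2,000 cap, so patient pays $2,000 − $771.80 = $1,228.20. Insurer: $13,480 − $1,228.20 = $12,251.80.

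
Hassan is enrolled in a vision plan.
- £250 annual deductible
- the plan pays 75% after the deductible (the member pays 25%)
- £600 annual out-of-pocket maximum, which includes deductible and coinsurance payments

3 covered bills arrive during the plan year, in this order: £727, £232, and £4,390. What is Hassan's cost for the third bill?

£172.75

Claim 1 (£727): deductible takes £250, £477 remains; member's 25% is £119.25. Member pays £369.25; OOP now £369.25.
Claim 2 (£232): deductible already satisfied, so member's share is 25% × £232 = £58. Member owes £58 (running OOP £427.25).
Claim 3 (£4,390): deductible met; 25% of £4,390 = £1,097.50. That would push OOP to £1,524.75, over the £600 cap, so member pays £600 − £427.25 = £172.75.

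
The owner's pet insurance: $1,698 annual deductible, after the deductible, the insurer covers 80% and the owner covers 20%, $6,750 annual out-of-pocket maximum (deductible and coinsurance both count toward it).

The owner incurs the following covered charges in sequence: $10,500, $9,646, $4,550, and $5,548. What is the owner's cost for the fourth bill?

$452.40

#1 ($10,500): deductible takes $1,698, $8,802 remains; coinsurance $8,802 × 20% = $1,760.40. Owner pays $3,458.40; OOP now $3,458.40.
#2 ($9,646): deductible already satisfied, so owner's share is 20% × $9,646 = $1,929.20. Owner owes $1,929.20 (running OOP $5,387.60).
#3 ($4,550): deductible already satisfied, so owner's share is 20% × $4,550 = $910. Cost to owner: $910. OOP to date $6,297.60.
#4 ($5,548): deductible already satisfied, so owner's share is 20% × $5,548 = $1,109.60. Adding that to $6,297.60 gives $7,407.20, past the $6,750 cap; owner pays only $6,750 − $6,297.60 = $452.40.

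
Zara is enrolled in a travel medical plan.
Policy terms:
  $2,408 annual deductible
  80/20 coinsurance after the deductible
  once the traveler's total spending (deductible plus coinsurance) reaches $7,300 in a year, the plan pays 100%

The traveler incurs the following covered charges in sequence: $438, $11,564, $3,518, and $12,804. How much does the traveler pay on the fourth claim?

$2,269.60

Bill 1, $438: fully absorbed by the deductible. Cost to traveler: $438. OOP to date $438.
Bill 2, $11,564: $1,970 finishes the deductible; $9,594 goes to coinsurance; traveler's 20% is $1,918.80. Cost to traveler: $3,888.80. OOP to date $4,326.80.
Bill 3, $3,518: deductible already satisfied, so traveler's share is 20% × $3,518 = $703.60. Traveler pays $703.60; OOP now $5,030.40.
Bill 4, $12,804: deductible met; 20% of $12,804 = $2,560.80. Adding that to $5,030.40 gives $7,591.20, past the $7,300 cap; traveler pays only $7,300 − $5,030.40 = $2,269.60.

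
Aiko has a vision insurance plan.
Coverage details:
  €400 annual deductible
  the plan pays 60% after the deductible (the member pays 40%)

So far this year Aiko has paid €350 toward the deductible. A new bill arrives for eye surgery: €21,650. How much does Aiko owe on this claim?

€350 of the €400 deductible is already met, leaving €50.
The remaining €21,600 (= €21,650 − €50) moves to coinsurance.
40% of €21,600 = €8,640 falls to the member.
Member responsibility: €50 + €8,640 = €8,690.

€8,690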